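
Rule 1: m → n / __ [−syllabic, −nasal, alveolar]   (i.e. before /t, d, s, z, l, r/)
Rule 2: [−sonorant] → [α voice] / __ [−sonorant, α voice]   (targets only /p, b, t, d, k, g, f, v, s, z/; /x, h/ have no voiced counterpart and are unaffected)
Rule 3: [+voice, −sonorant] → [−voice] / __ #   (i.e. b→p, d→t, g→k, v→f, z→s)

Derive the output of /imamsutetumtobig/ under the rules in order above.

Rule 1 (nasal place assimilation): /m/ precedes the alveolar consonant /s/, so it assimilates in place to [n]. /m/ precedes the alveolar consonant /t/, so it assimilates in place to [n]. /imamsutetumtobig/ → imansutetuntobig.
Rule 2 (regressive voicing assimilation): no segment meets the environment; /imansutetuntobig/ is unchanged.
Rule 3 (final devoicing): /g/ is a voiced obstruent in word-final position, so it devoices to [k]. /imansutetuntobig/ → imansutetuntobik.

imansutetuntobik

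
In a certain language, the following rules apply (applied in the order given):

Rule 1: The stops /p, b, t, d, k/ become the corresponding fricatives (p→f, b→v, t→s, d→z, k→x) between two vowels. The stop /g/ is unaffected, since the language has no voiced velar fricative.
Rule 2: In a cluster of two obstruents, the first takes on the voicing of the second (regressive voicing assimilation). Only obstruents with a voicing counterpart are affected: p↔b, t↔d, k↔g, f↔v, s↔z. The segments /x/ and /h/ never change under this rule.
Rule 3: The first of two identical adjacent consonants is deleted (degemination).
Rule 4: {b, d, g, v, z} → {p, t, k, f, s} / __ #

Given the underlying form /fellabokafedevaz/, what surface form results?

Rule 1 (intervocalic spirantization): /b/ is a stop between vowels /a/ and /o/, so it spirantizes to the fricative [v]. /k/ is a stop between vowels /o/ and /a/, so it spirantizes to the fricative [x]. /d/ is a stop between vowels /e/ and /e/, so it spirantizes to the fricative [z]. /fellabokafedevaz/ → fellavoxafezevaz.
Rule 2 (regressive voicing assimilation): no segment meets the environment; /fellavoxafezevaz/ is unchanged.
Rule 3 (degemination): /ll/ is a geminate; the first /l/ deletes. /fellavoxafezevaz/ → felavoxafezevaz.
Rule 4 (final devoicing): /z/ is a voiced obstruent in word-final position, so it devoices to [s]. /felavoxafezevaz/ → felavoxafezevas.

felavoxafezevas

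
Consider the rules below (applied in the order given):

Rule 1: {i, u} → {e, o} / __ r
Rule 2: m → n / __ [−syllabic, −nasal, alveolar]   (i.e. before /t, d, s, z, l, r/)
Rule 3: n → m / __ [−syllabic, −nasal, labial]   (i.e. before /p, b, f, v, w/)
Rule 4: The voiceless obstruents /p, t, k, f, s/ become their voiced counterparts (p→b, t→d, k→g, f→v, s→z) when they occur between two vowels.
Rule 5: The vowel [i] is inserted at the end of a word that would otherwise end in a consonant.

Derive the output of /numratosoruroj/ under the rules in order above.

nunradozororoji

Rule 1 (pre-rhotic lowering): /u/ is a high vowel immediately before /r/, so it lowers to [o]. /numratosoruroj/ → numratosororoj.
Rule 2 (nasal place assimilation): /m/ precedes the alveolar consonant /r/, so it assimilates in place to [n]. /numratosororoj/ → nunratosororoj.
Rule 3 (nasal place assimilation): no segment meets the environment; /nunratosororoj/ is unchanged.
Rule 4 (intervocalic voicing): /t/ is a voiceless obstruent between vowels /a/ and /o/, so it voices to [d]. /s/ is a voiceless obstruent between vowels /o/ and /o/, so it voices to [z]. /nunratosororoj/ → nunradozororoj.
Rule 5 (final i-epenthesis): the form ends in the consonant /j/, so [i] is inserted word-finally. /nunradozororoj/ → nunradozororoji.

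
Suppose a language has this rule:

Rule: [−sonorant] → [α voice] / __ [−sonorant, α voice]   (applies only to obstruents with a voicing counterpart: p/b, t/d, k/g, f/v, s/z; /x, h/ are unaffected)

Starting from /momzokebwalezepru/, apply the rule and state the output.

No segment of /momzokebwalezepru/ meets the structural description of the rule, so the form surfaces unchanged.

momzokebwalezepru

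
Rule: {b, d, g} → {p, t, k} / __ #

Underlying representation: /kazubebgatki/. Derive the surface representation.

No segment of /kazubebgatki/ meets the structural description of the rule, so the form surfaces unchanged.

kazubebgatki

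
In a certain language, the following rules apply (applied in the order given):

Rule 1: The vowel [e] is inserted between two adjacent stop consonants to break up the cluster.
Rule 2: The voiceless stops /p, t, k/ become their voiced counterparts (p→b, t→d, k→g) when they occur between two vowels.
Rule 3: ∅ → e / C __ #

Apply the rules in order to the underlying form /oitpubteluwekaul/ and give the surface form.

oidebubedeluwegaule

Rule 1 (stop-cluster e-epenthesis): /t/ and /p/ form a stop–stop cluster, so [e] is inserted between them. /b/ and /t/ form a stop–stop cluster, so [e] is inserted between them. /oitpubteluwekaul/ → oitepubeteluwekaul.
Rule 2 (intervocalic voicing): /t/ is a voiceless stop between vowels /i/ and /e/, so it voices to [d]. /p/ is a voiceless stop between vowels /e/ and /u/, so it voices to [b]. /t/ is a voiceless stop between vowels /e/ and /e/, so it voices to [d]. /k/ is a voiceless stop between vowels /e/ and /a/, so it voices to [g]. /oitepubeteluwekaul/ → oidebubedeluwegaul.
Rule 3 (final e-epenthesis): the form ends in the consonant /l/, so [e] is inserted word-finally. /oidebubedeluwegaul/ → oidebubedeluwegaule.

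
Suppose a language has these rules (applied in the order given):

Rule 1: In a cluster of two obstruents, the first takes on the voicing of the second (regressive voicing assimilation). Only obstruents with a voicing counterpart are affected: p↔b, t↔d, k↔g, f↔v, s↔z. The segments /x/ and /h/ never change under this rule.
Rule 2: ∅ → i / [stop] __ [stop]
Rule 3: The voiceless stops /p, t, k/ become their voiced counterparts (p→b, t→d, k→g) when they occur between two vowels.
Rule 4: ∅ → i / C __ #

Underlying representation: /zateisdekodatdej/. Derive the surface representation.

Rule 1 (regressive voicing assimilation): /s/ precedes the voiced obstruent /d/, so it voices to [z] by assimilation. /t/ precedes the voiced obstruent /d/, so it voices to [d] by assimilation. /zateisdekodatdej/ → zateizdekodaddej.
Rule 2 (stop-cluster i-epenthesis): /d/ and /d/ form a stop–stop cluster, so [i] is inserted between them. /zateizdekodaddej/ → zateizdekodadidej.
Rule 3 (intervocalic voicing): /t/ is a voiceless stop between vowels /a/ and /e/, so it voices to [d]. /k/ is a voiceless stop between vowels /e/ and /o/, so it voices to [g]. /zateizdekodadidej/ → zadeizdegodadidej.
Rule 4 (final i-epenthesis): the form ends in the consonant /j/, so [i] is inserted word-finally. /zadeizdegodadidej/ → zadeizdegodadideji.

zadeizdegodadideji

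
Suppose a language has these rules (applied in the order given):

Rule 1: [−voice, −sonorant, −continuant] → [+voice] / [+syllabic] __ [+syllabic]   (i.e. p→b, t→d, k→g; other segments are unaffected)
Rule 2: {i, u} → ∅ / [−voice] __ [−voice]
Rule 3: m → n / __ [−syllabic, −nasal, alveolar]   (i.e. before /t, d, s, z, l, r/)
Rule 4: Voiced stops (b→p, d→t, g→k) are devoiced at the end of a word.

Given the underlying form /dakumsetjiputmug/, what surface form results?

dagunsetjibutmuk

Rule 1 (intervocalic voicing): /k/ is a voiceless stop between vowels /a/ and /u/, so it voices to [g]. /p/ is a voiceless stop between vowels /i/ and /u/, so it voices to [b]. /dakumsetjiputmug/ → dagumsetjibutmug.
Rule 2 (high vowel syncope): no segment meets the environment; /dagumsetjibutmug/ is unchanged.
Rule 3 (nasal place assimilation): /m/ precedes the alveolar consonant /s/, so it assimilates in place to [n]. /dagumsetjibutmug/ → dagunsetjibutmug.
Rule 4 (final devoicing): /g/ is a voiced stop in word-final position, so it devoices to [k]. /dagunsetjibutmug/ → dagunsetjibutmuk.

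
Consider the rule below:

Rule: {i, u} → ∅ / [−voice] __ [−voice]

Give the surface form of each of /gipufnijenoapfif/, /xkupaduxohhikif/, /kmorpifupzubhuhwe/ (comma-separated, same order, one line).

/gipufnijenoapfif/: /u/ is a high vowel flanked by voiceless consonants /p/ and /f/, so it deletes. /i/ is a high vowel flanked by voiceless consonants /f/ and /f/, so it deletes. → [gipfnijenoapff].
/xkupaduxohhikif/: /u/ is a high vowel flanked by voiceless consonants /k/ and /p/, so it deletes. /i/ is a high vowel flanked by voiceless consonants /h/ and /k/, so it deletes. /i/ is a high vowel flanked by voiceless consonants /k/ and /f/, so it deletes. → [xkpaduxohhkf].
/kmorpifupzubhuhwe/: /i/ is a high vowel flanked by voiceless consonants /p/ and /f/, so it deletes. /u/ is a high vowel flanked by voiceless consonants /f/ and /p/, so it deletes. /u/ is a high vowel flanked by voiceless consonants /h/ and /h/, so it deletes. → [kmorpfpzubhhwe].

gipfnijenoapff, xkpaduxohhkf, kmorpfpzubhhwe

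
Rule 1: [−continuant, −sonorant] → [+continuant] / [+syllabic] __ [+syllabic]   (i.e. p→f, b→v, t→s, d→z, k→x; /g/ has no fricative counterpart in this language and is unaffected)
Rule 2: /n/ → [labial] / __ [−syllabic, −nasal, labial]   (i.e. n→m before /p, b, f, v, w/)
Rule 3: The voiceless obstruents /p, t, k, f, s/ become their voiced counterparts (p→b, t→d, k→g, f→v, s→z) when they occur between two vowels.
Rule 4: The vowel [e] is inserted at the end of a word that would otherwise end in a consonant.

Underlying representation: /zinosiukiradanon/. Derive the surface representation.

Rule 1 (intervocalic spirantization): /k/ is a stop between vowels /u/ and /i/, so it spirantizes to the fricative [x]. /d/ is a stop between vowels /a/ and /a/, so it spirantizes to the fricative [z]. /zinosiukiradanon/ → zinosiuxirazanon.
Rule 2 (nasal place assimilation): no segment meets the environment; /zinosiuxirazanon/ is unchanged.
Rule 3 (intervocalic voicing): /s/ is a voiceless obstruent between vowels /o/ and /i/, so it voices to [z]. /zinosiuxirazanon/ → zinoziuxirazanon.
Rule 4 (final e-epenthesis): the form ends in the consonant /n/, so [e] is inserted word-finally. /zinoziuxirazanon/ → zinoziuxirazanone.

zinoziuxirazanone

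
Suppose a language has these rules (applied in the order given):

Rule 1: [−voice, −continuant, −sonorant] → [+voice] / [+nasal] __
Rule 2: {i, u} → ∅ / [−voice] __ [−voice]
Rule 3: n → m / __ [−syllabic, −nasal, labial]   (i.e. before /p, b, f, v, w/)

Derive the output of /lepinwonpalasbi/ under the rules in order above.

lepimwombalasbi

Rule 1 (post-nasal voicing): /p/ is a voiceless stop immediately after the nasal /n/, so it voices to [b]. /lepinwonpalasbi/ → lepinwonbalasbi.
Rule 2 (high vowel syncope): no segment meets the environment; /lepinwonbalasbi/ is unchanged.
Rule 3 (nasal place assimilation): /n/ precedes the labial consonant /w/, so it assimilates in place to [m]. /n/ precedes the labial consonant /b/, so it assimilates in place to [m]. /lepinwonbalasbi/ → lepimwombalasbi.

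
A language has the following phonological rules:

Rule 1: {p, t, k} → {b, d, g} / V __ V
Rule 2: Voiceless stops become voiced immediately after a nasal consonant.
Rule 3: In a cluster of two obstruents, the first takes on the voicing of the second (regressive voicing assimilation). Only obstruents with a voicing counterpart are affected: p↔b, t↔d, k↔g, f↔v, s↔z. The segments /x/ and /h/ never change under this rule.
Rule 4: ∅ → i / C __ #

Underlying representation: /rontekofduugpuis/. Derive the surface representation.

rondegovduukpuisi

Rule 1 (intervocalic voicing): /k/ is a voiceless stop between vowels /e/ and /o/, so it voices to [g]. /rontekofduugpuis/ → rontegofduugpuis.
Rule 2 (post-nasal voicing): /t/ is a voiceless stop immediately after the nasal /n/, so it voices to [d]. /rontegofduugpuis/ → rondegofduugpuis.
Rule 3 (regressive voicing assimilation): /f/ precedes the voiced obstruent /d/, so it voices to [v] by assimilation. /g/ precedes the voiceless obstruent /p/, so it devoices to [k] by assimilation. /rondegofduugpuis/ → rondegovduukpuis.
Rule 4 (final i-epenthesis): the form ends in the consonant /s/, so [i] is inserted word-finally. /rondegovduukpuis/ → rondegovduukpuisi.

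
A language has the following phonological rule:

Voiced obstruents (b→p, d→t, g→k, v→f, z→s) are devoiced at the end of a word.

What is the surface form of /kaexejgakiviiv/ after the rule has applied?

/v/ is a voiced obstruent in word-final position, so it devoices to [f].
Surface form: [kaexejgakiviif].

kaexejgakiviif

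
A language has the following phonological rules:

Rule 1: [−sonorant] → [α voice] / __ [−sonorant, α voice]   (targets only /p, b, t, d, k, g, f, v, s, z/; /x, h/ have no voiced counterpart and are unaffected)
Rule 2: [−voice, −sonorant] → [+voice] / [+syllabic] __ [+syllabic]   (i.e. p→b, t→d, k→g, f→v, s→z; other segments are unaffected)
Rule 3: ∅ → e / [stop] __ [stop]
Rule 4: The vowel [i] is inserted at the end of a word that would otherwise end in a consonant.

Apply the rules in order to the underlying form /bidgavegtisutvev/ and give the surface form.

bidegaveketizudvevi

Rule 1 (regressive voicing assimilation): /g/ precedes the voiceless obstruent /t/, so it devoices to [k] by assimilation. /t/ precedes the voiced obstruent /v/, so it voices to [d] by assimilation. /bidgavegtisutvev/ → bidgavektisudvev.
Rule 2 (intervocalic voicing): /s/ is a voiceless obstruent between vowels /i/ and /u/, so it voices to [z]. /bidgavektisudvev/ → bidgavektizudvev.
Rule 3 (stop-cluster e-epenthesis): /d/ and /g/ form a stop–stop cluster, so [e] is inserted between them. /k/ and /t/ form a stop–stop cluster, so [e] is inserted between them. /bidgavektizudvev/ → bidegaveketizudvev.
Rule 4 (final i-epenthesis): the form ends in the consonant /v/, so [i] is inserted word-finally. /bidegaveketizudvev/ → bidegaveketizudvevi.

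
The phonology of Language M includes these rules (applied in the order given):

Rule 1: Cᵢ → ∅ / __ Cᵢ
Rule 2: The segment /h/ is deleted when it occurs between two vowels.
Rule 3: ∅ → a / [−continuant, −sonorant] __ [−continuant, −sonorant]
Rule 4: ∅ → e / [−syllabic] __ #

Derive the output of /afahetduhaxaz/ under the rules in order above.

Rule 1 (degemination): no segment meets the environment; /afahetduhaxaz/ is unchanged.
Rule 2 (intervocalic h-deletion): /h/ occurs between vowels /a/ and /e/, so it deletes. /h/ occurs between vowels /u/ and /a/, so it deletes. /afahetduhaxaz/ → afaetduaxaz.
Rule 3 (stop-cluster a-epenthesis): /t/ and /d/ form a stop–stop cluster, so [a] is inserted between them. /afaetduaxaz/ → afaetaduaxaz.
Rule 4 (final e-epenthesis): the form ends in the consonant /z/, so [e] is inserted word-finally. /afaetaduaxaz/ → afaetaduaxaze.

afaetaduaxaze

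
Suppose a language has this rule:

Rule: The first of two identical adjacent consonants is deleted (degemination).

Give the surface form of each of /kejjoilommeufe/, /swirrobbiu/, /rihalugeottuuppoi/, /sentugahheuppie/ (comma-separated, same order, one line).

kejoilomeufe, swirobiu, rihalugeotuupoi, sentugaheupie

/kejjoilommeufe/: /jj/ is a geminate; the first /j/ deletes. /mm/ is a geminate; the first /m/ deletes. → [kejoilomeufe].
/swirrobbiu/: /rr/ is a geminate; the first /r/ deletes. /bb/ is a geminate; the first /b/ deletes. → [swirobiu].
/rihalugeottuuppoi/: /tt/ is a geminate; the first /t/ deletes. /pp/ is a geminate; the first /p/ deletes. → [rihalugeotuupoi].
/sentugahheuppie/: /hh/ is a geminate; the first /h/ deletes. /pp/ is a geminate; the first /p/ deletes. → [sentugaheupie].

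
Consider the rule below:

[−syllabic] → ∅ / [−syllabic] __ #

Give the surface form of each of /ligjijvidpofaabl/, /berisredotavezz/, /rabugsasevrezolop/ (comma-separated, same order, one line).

/ligjijvidpofaabl/: /l/ is the second consonant of a word-final cluster /bl/, so it deletes. → [ligjijvidpofaab].
/berisredotavezz/: /z/ is the second consonant of a word-final cluster /zz/, so it deletes. → [berisredotavez].
/rabugsasevrezolop/: the rule's environment is not met; surfaces unchanged as [rabugsasevrezolop].

ligjijvidpofaab, berisredotavez, rabugsasevrezolop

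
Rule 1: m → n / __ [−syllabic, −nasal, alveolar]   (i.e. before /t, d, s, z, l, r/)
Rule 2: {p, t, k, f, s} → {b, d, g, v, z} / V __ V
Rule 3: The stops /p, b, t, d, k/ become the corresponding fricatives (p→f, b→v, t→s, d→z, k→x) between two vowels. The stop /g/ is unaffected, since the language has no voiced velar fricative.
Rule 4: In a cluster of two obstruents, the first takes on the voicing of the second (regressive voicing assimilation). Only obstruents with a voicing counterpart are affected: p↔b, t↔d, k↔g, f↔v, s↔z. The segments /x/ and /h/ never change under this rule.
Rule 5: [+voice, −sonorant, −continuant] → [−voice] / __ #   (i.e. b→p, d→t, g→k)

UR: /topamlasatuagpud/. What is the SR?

Rule 1 (nasal place assimilation): /m/ precedes the alveolar consonant /l/, so it assimilates in place to [n]. /topamlasatuagpud/ → topanlasatuagpud.
Rule 2 (intervocalic voicing): /p/ is a voiceless obstruent between vowels /o/ and /a/, so it voices to [b]. /s/ is a voiceless obstruent between vowels /a/ and /a/, so it voices to [z]. /t/ is a voiceless obstruent between vowels /a/ and /u/, so it voices to [d]. /topanlasatuagpud/ → tobanlazaduagpud.
Rule 3 (intervocalic spirantization): /b/ is a stop between vowels /o/ and /a/, so it spirantizes to the fricative [v]. /d/ is a stop between vowels /a/ and /u/, so it spirantizes to the fricative [z]. /tobanlazaduagpud/ → tovanlazazuagpud.
Rule 4 (regressive voicing assimilation): /g/ precedes the voiceless obstruent /p/, so it devoices to [k] by assimilation. /tovanlazazuagpud/ → tovanlazazuakpud.
Rule 5 (final devoicing): /d/ is a voiced stop in word-final position, so it devoices to [t]. /tovanlazazuakpud/ → tovanlazazuakput.

tovanlazazuakput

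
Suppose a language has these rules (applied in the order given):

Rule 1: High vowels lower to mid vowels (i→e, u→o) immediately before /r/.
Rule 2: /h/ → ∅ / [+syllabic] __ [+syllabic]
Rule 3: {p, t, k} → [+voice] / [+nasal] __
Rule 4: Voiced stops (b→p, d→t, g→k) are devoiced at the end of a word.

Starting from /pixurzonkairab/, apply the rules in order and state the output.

Rule 1 (pre-rhotic lowering): /u/ is a high vowel immediately before /r/, so it lowers to [o]. /i/ is a high vowel immediately before /r/, so it lowers to [e]. /pixurzonkairab/ → pixorzonkaerab.
Rule 2 (intervocalic h-deletion): no segment meets the environment; /pixorzonkaerab/ is unchanged.
Rule 3 (post-nasal voicing): /k/ is a voiceless stop immediately after the nasal /n/, so it voices to [g]. /pixorzonkaerab/ → pixorzongaerab.
Rule 4 (final devoicing): /b/ is a voiced stop in word-final position, so it devoices to [p]. /pixorzongaerab/ → pixorzongaerap.

pixorzongaerap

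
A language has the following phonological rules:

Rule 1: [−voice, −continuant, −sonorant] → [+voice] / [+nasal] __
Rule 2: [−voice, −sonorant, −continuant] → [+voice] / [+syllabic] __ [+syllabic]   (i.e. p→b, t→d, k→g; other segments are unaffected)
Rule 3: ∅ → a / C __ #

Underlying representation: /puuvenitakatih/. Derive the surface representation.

Rule 1 (post-nasal voicing): no segment meets the environment; /puuvenitakatih/ is unchanged.
Rule 2 (intervocalic voicing): /t/ is a voiceless stop between vowels /i/ and /a/, so it voices to [d]. /k/ is a voiceless stop between vowels /a/ and /a/, so it voices to [g]. /t/ is a voiceless stop between vowels /a/ and /i/, so it voices to [d]. /puuvenitakatih/ → puuvenidagadih.
Rule 3 (final a-epenthesis): the form ends in the consonant /h/, so [a] is inserted word-finally. /puuvenidagadih/ → puuvenidagadiha.

puuvenidagadiha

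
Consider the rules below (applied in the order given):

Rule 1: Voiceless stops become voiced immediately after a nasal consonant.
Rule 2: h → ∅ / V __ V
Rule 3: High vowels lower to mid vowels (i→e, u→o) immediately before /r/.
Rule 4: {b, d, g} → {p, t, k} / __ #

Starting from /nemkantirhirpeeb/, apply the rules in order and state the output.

nemganderherpeep

Rule 1 (post-nasal voicing): /k/ is a voiceless stop immediately after the nasal /m/, so it voices to [g]. /t/ is a voiceless stop immediately after the nasal /n/, so it voices to [d]. /nemkantirhirpeeb/ → nemgandirhirpeeb.
Rule 2 (intervocalic h-deletion): no segment meets the environment; /nemgandirhirpeeb/ is unchanged.
Rule 3 (pre-rhotic lowering): /i/ is a high vowel immediately before /r/, so it lowers to [e]. /i/ is a high vowel immediately before /r/, so it lowers to [e]. /nemgandirhirpeeb/ → nemganderherpeeb.
Rule 4 (final devoicing): /b/ is a voiced stop in word-final position, so it devoices to [p]. /nemganderherpeeb/ → nemganderherpeep.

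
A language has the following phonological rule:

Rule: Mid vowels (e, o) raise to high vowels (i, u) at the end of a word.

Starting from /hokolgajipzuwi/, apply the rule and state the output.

No segment of /hokolgajipzuwi/ meets the structural description of the rule, so the form surfaces unchanged.

hokolgajipzuwi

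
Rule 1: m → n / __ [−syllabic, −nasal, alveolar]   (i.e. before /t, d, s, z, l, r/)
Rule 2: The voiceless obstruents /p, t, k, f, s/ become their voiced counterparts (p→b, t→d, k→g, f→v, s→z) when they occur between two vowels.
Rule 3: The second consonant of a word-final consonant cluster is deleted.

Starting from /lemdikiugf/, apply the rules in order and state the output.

Rule 1 (nasal place assimilation): /m/ precedes the alveolar consonant /d/, so it assimilates in place to [n]. /lemdikiugf/ → lendikiugf.
Rule 2 (intervocalic voicing): /k/ is a voiceless obstruent between vowels /i/ and /i/, so it voices to [g]. /lendikiugf/ → lendigiugf.
Rule 3 (final cluster simplification): /f/ is the second consonant of a word-final cluster /gf/, so it deletes. /lendigiugf/ → lendigiug.

lendigiug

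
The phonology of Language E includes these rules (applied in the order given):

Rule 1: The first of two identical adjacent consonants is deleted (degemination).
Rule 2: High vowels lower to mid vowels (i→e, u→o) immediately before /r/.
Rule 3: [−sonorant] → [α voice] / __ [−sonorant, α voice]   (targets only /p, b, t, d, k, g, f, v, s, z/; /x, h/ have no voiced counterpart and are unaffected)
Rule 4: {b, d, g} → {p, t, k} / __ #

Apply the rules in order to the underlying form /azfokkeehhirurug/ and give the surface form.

Rule 1 (degemination): /kk/ is a geminate; the first /k/ deletes. /hh/ is a geminate; the first /h/ deletes. /azfokkeehhirurug/ → azfokeehirurug.
Rule 2 (pre-rhotic lowering): /i/ is a high vowel immediately before /r/, so it lowers to [e]. /u/ is a high vowel immediately before /r/, so it lowers to [o]. /azfokeehirurug/ → azfokeeherorug.
Rule 3 (regressive voicing assimilation): /z/ precedes the voiceless obstruent /f/, so it devoices to [s] by assimilation. /azfokeeherorug/ → asfokeeherorug.
Rule 4 (final devoicing): /g/ is a voiced stop in word-final position, so it devoices to [k]. /asfokeeherorug/ → asfokeeheroruk.

asfokeeheroruk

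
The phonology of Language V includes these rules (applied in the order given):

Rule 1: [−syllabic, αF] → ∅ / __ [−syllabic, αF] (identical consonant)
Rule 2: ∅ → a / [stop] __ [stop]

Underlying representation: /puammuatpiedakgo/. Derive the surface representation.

puamuatapiedakago

Rule 1 (degemination): /mm/ is a geminate; the first /m/ deletes. /puammuatpiedakgo/ → puamuatpiedakgo.
Rule 2 (stop-cluster a-epenthesis): /t/ and /p/ form a stop–stop cluster, so [a] is inserted between them. /k/ and /g/ form a stop–stop cluster, so [a] is inserted between them. /puamuatpiedakgo/ → puamuatapiedakago.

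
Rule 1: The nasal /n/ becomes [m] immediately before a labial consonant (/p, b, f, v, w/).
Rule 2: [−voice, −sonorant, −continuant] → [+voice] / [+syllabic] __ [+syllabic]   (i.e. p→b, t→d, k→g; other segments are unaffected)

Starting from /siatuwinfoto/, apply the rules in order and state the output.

siaduwimfodo

Rule 1 (nasal place assimilation): /n/ precedes the labial consonant /f/, so it assimilates in place to [m]. /siatuwinfoto/ → siatuwimfoto.
Rule 2 (intervocalic voicing): /t/ is a voiceless stop between vowels /a/ and /u/, so it voices to [d]. /t/ is a voiceless stop between vowels /o/ and /o/, so it voices to [d]. /siatuwimfoto/ → siaduwimfodo.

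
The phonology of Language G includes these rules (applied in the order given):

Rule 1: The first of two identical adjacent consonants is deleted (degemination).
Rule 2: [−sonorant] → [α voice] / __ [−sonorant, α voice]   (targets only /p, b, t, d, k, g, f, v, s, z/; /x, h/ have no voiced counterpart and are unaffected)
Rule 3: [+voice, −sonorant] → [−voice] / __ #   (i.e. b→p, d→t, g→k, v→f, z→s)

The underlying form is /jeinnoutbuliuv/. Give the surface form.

Rule 1 (degemination): /nn/ is a geminate; the first /n/ deletes. /jeinnoutbuliuv/ → jeinoutbuliuv.
Rule 2 (regressive voicing assimilation): /t/ precedes the voiced obstruent /b/, so it voices to [d] by assimilation. /jeinoutbuliuv/ → jeinoudbuliuv.
Rule 3 (final devoicing): /v/ is a voiced obstruent in word-final position, so it devoices to [f]. /jeinoudbuliuv/ → jeinoudbuliuf.

jeinoudbuliuf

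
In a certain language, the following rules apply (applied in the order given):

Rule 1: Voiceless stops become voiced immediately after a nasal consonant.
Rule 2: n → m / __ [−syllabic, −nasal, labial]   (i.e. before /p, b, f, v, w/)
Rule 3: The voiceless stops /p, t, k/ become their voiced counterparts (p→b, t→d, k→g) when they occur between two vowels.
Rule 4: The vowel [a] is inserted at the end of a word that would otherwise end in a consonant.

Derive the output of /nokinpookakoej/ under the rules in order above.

nogimboogagoeja

Rule 1 (post-nasal voicing): /p/ is a voiceless stop immediately after the nasal /n/, so it voices to [b]. /nokinpookakoej/ → nokinbookakoej.
Rule 2 (nasal place assimilation): /n/ precedes the labial consonant /b/, so it assimilates in place to [m]. /nokinbookakoej/ → nokimbookakoej.
Rule 3 (intervocalic voicing): /k/ is a voiceless stop between vowels /o/ and /i/, so it voices to [g]. /k/ is a voiceless stop between vowels /o/ and /a/, so it voices to [g]. /k/ is a voiceless stop between vowels /a/ and /o/, so it voices to [g]. /nokimbookakoej/ → nogimboogagoej.
Rule 4 (final a-epenthesis): the form ends in the consonant /j/, so [a] is inserted word-finally. /nogimboogagoej/ → nogimboogagoeja.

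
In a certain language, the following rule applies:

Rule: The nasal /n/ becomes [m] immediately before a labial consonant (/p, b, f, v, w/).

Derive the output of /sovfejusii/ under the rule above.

No segment of /sovfejusii/ meets the structural description of the rule, so the form surfaces unchanged.

sovfejusii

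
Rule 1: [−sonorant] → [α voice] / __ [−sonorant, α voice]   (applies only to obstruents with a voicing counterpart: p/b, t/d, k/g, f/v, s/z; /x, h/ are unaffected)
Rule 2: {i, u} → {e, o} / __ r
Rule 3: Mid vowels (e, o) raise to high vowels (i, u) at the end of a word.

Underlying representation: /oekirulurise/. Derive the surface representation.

Rule 1 (regressive voicing assimilation): no segment meets the environment; /oekirulurise/ is unchanged.
Rule 2 (pre-rhotic lowering): /i/ is a high vowel immediately before /r/, so it lowers to [e]. /u/ is a high vowel immediately before /r/, so it lowers to [o]. /oekirulurise/ → oekerulorise.
Rule 3 (final vowel raising): /e/ is a mid vowel in word-final position, so it raises to [i]. /oekerulorise/ → oekerulorisi.

oekerulorisi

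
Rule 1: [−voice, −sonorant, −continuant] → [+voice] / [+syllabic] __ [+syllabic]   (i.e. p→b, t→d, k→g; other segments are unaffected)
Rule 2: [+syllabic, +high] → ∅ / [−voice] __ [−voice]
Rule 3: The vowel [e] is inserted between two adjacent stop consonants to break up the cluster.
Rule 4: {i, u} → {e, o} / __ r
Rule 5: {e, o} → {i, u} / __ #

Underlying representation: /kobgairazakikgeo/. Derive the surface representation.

Rule 1 (intervocalic voicing): /k/ is a voiceless stop between vowels /a/ and /i/, so it voices to [g]. /kobgairazakikgeo/ → kobgairazagikgeo.
Rule 2 (high vowel syncope): no segment meets the environment; /kobgairazagikgeo/ is unchanged.
Rule 3 (stop-cluster e-epenthesis): /b/ and /g/ form a stop–stop cluster, so [e] is inserted between them. /k/ and /g/ form a stop–stop cluster, so [e] is inserted between them. /kobgairazagikgeo/ → kobegairazagikegeo.
Rule 4 (pre-rhotic lowering): /i/ is a high vowel immediately before /r/, so it lowers to [e]. /kobegairazagikegeo/ → kobegaerazagikegeo.
Rule 5 (final vowel raising): /o/ is a mid vowel in word-final position, so it raises to [u]. /kobegaerazagikegeo/ → kobegaerazagikegeu.

kobegaerazagikegeu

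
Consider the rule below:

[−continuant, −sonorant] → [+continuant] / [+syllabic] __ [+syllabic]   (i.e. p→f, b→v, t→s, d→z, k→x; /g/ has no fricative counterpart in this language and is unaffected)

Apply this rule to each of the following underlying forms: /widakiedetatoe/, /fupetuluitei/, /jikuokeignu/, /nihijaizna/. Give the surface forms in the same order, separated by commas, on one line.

/widakiedetatoe/: /d/ is a stop between vowels /i/ and /a/, so it spirantizes to the fricative [z]. /k/ is a stop between vowels /a/ and /i/, so it spirantizes to the fricative [x]. /d/ is a stop between vowels /e/ and /e/, so it spirantizes to the fricative [z]. /t/ is a stop between vowels /e/ and /a/, so it spirantizes to the fricative [s]. /t/ is a stop between vowels /a/ and /o/, so it spirantizes to the fricative [s]. → [wizaxiezesasoe].
/fupetuluitei/: /p/ is a stop between vowels /u/ and /e/, so it spirantizes to the fricative [f]. /t/ is a stop between vowels /e/ and /u/, so it spirantizes to the fricative [s]. /t/ is a stop between vowels /i/ and /e/, so it spirantizes to the fricative [s]. → [fufesuluisei].
/jikuokeignu/: /k/ is a stop between vowels /i/ and /u/, so it spirantizes to the fricative [x]. /k/ is a stop between vowels /o/ and /e/, so it spirantizes to the fricative [x]. → [jixuoxeignu].
/nihijaizna/: the rule's environment is not met; surfaces unchanged as [nihijaizna].

wizaxiezesasoe, fufesuluisei, jixuoxeignu, nihijaizna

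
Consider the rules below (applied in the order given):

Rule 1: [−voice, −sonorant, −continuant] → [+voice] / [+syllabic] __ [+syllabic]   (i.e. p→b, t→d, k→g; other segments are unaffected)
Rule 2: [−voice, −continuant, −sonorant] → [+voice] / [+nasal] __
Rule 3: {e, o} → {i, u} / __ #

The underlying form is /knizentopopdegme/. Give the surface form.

Rule 1 (intervocalic voicing): /p/ is a voiceless stop between vowels /o/ and /o/, so it voices to [b]. /knizentopopdegme/ → knizentobopdegme.
Rule 2 (post-nasal voicing): /t/ is a voiceless stop immediately after the nasal /n/, so it voices to [d]. /knizentobopdegme/ → knizendobopdegme.
Rule 3 (final vowel raising): /e/ is a mid vowel in word-final position, so it raises to [i]. /knizendobopdegme/ → knizendobopdegmi.

knizendobopdegmi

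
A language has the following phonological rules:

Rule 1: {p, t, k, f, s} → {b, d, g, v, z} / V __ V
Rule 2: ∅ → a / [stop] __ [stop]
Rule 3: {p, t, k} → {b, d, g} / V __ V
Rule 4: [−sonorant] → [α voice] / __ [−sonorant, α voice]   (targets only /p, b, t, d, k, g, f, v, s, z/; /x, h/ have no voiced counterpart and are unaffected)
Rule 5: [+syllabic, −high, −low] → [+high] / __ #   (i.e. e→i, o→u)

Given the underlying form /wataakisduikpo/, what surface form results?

Rule 1 (intervocalic voicing): /t/ is a voiceless obstruent between vowels /a/ and /a/, so it voices to [d]. /k/ is a voiceless obstruent between vowels /a/ and /i/, so it voices to [g]. /wataakisduikpo/ → wadaagisduikpo.
Rule 2 (stop-cluster a-epenthesis): /k/ and /p/ form a stop–stop cluster, so [a] is inserted between them. /wadaagisduikpo/ → wadaagisduikapo.
Rule 3 (intervocalic voicing): /k/ is a voiceless stop between vowels /i/ and /a/, so it voices to [g]. /p/ is a voiceless stop between vowels /a/ and /o/, so it voices to [b]. /wadaagisduikapo/ → wadaagisduigabo.
Rule 4 (regressive voicing assimilation): /s/ precedes the voiced obstruent /d/, so it voices to [z] by assimilation. /wadaagisduigabo/ → wadaagizduigabo.
Rule 5 (final vowel raising): /o/ is a mid vowel in word-final position, so it raises to [u]. /wadaagizduigabo/ → wadaagizduigabu.

wadaagizduigabu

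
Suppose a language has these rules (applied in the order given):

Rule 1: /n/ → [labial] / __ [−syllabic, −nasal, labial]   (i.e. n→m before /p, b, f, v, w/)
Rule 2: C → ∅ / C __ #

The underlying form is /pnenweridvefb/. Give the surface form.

pnemweridvef

Rule 1 (nasal place assimilation): /n/ precedes the labial consonant /w/, so it assimilates in place to [m]. /pnenweridvefb/ → pnemweridvefb.
Rule 2 (final cluster simplification): /b/ is the second consonant of a word-final cluster /fb/, so it deletes. /pnemweridvefb/ → pnemweridvef.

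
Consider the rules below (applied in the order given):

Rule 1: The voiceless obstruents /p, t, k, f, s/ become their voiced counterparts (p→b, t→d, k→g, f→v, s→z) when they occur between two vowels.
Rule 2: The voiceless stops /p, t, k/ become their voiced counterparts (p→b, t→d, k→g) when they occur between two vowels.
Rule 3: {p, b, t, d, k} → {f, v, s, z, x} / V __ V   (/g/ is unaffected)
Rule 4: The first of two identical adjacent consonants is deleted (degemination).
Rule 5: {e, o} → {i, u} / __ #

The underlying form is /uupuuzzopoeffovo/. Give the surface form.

Rule 1 (intervocalic voicing): /p/ is a voiceless obstruent between vowels /u/ and /u/, so it voices to [b]. /p/ is a voiceless obstruent between vowels /o/ and /o/, so it voices to [b]. /uupuuzzopoeffovo/ → uubuuzzoboeffovo.
Rule 2 (intervocalic voicing): no segment meets the environment; /uubuuzzoboeffovo/ is unchanged.
Rule 3 (intervocalic spirantization): /b/ is a stop between vowels /u/ and /u/, so it spirantizes to the fricative [v]. /b/ is a stop between vowels /o/ and /o/, so it spirantizes to the fricative [v]. /uubuuzzoboeffovo/ → uuvuuzzovoeffovo.
Rule 4 (degemination): /zz/ is a geminate; the first /z/ deletes. /ff/ is a geminate; the first /f/ deletes. /uuvuuzzovoeffovo/ → uuvuuzovoefovo.
Rule 5 (final vowel raising): /o/ is a mid vowel in word-final position, so it raises to [u]. /uuvuuzovoefovo/ → uuvuuzovoefovu.

uuvuuzovoefovu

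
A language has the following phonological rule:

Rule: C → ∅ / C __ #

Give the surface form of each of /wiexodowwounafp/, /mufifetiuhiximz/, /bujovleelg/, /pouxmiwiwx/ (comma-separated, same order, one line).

/wiexodowwounafp/: /p/ is the second consonant of a word-final cluster /fp/, so it deletes. → [wiexodowwounaf].
/mufifetiuhiximz/: /z/ is the second consonant of a word-final cluster /mz/, so it deletes. → [mufifetiuhixim].
/bujovleelg/: /g/ is the second consonant of a word-final cluster /lg/, so it deletes. → [bujovleel].
/pouxmiwiwx/: /x/ is the second consonant of a word-final cluster /wx/, so it deletes. → [pouxmiwiw].

wiexodowwounaf, mufifetiuhixim, bujovleel, pouxmiwiw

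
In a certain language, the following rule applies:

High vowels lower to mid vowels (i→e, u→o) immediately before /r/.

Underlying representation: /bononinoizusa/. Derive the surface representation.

bononinoizusa

No segment of /bononinoizusa/ meets the structural description of the rule, so the form surfaces unchanged.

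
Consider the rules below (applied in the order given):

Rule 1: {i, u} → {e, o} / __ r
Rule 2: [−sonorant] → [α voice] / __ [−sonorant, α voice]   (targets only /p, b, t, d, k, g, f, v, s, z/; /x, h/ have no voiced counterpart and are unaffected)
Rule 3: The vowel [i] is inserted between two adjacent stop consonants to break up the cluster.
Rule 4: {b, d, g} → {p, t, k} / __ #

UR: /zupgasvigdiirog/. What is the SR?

zubigazvigidierok

Rule 1 (pre-rhotic lowering): /i/ is a high vowel immediately before /r/, so it lowers to [e]. /zupgasvigdiirog/ → zupgasvigdierog.
Rule 2 (regressive voicing assimilation): /p/ precedes the voiced obstruent /g/, so it voices to [b] by assimilation. /s/ precedes the voiced obstruent /v/, so it voices to [z] by assimilation. /zupgasvigdierog/ → zubgazvigdierog.
Rule 3 (stop-cluster i-epenthesis): /b/ and /g/ form a stop–stop cluster, so [i] is inserted between them. /g/ and /d/ form a stop–stop cluster, so [i] is inserted between them. /zubgazvigdierog/ → zubigazvigidierog.
Rule 4 (final devoicing): /g/ is a voiced stop in word-final position, so it devoices to [k]. /zubigazvigidierog/ → zubigazvigidierok.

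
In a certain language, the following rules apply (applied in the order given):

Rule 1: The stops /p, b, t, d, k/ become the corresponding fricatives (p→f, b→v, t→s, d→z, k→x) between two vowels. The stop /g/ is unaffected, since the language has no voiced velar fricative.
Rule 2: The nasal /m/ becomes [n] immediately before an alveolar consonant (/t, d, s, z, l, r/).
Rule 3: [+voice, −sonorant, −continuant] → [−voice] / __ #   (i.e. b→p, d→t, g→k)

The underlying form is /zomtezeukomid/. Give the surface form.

zontezeuxomit

Rule 1 (intervocalic spirantization): /k/ is a stop between vowels /u/ and /o/, so it spirantizes to the fricative [x]. /zomtezeukomid/ → zomtezeuxomid.
Rule 2 (nasal place assimilation): /m/ precedes the alveolar consonant /t/, so it assimilates in place to [n]. /zomtezeuxomid/ → zontezeuxomid.
Rule 3 (final devoicing): /d/ is a voiced stop in word-final position, so it devoices to [t]. /zontezeuxomid/ → zontezeuxomit.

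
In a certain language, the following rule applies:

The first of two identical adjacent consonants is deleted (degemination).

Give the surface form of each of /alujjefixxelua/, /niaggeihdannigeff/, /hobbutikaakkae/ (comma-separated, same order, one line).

/alujjefixxelua/: /jj/ is a geminate; the first /j/ deletes. /xx/ is a geminate; the first /x/ deletes. → [alujefixelua].
/niaggeihdannigeff/: /gg/ is a geminate; the first /g/ deletes. /nn/ is a geminate; the first /n/ deletes. /ff/ is a geminate; the first /f/ deletes. → [niageihdanigef].
/hobbutikaakkae/: /bb/ is a geminate; the first /b/ deletes. /kk/ is a geminate; the first /k/ deletes. → [hobutikaakae].

alujefixelua, niageihdanigef, hobutikaakae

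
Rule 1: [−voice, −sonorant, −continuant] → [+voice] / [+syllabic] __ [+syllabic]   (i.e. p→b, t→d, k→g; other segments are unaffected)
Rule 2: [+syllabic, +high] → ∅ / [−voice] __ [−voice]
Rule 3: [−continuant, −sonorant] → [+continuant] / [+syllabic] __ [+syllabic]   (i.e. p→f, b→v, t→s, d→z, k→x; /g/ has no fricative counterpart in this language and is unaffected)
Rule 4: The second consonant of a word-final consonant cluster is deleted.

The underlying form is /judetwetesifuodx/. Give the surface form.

juzetwezesfuod

Rule 1 (intervocalic voicing): /t/ is a voiceless stop between vowels /e/ and /e/, so it voices to [d]. /judetwetesifuodx/ → judetwedesifuodx.
Rule 2 (high vowel syncope): /i/ is a high vowel flanked by voiceless consonants /s/ and /f/, so it deletes. /judetwedesifuodx/ → judetwedesfuodx.
Rule 3 (intervocalic spirantization): /d/ is a stop between vowels /u/ and /e/, so it spirantizes to the fricative [z]. /d/ is a stop between vowels /e/ and /e/, so it spirantizes to the fricative [z]. /judetwedesfuodx/ → juzetwezesfuodx.
Rule 4 (final cluster simplification): /x/ is the second consonant of a word-final cluster /dx/, so it deletes. /juzetwezesfuodx/ → juzetwezesfuod.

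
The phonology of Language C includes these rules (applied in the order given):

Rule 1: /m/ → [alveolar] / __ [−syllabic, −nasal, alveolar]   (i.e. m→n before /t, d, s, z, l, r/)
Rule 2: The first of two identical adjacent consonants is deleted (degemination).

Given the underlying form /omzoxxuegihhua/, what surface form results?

Rule 1 (nasal place assimilation): /m/ precedes the alveolar consonant /z/, so it assimilates in place to [n]. /omzoxxuegihhua/ → onzoxxuegihhua.
Rule 2 (degemination): /xx/ is a geminate; the first /x/ deletes. /hh/ is a geminate; the first /h/ deletes. /onzoxxuegihhua/ → onzoxuegihua.

onzoxuegihua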